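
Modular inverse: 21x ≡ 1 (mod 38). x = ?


Use the extended Euclidean algorithm to write 1 = 21·s + 38·t; then s mod 38 is the inverse.
Euclidean algorithm:
  21 = 0·38 + 21
  38 = 1·21 + 17
  21 = 1·17 + 4
  17 = 4·4 + 1
  4 = 4·1 + 0
gcd(21,38) = 1
Back-substitution gives: 21·(-9) + 38·(5) = 1
So 21⁻¹ ≡ -9 ≡ 29 (mod 38)
Check: 21 × 29 = 609 ≡ 1 (mod 38) ✓

21⁻¹ ≡ 29 (mod 38)


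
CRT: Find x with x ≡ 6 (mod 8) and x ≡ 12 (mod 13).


m₁ = 8, m₂ = 13, gcd = 1, so CRT applies. M = m₁·m₂ = 104
Let M₁ = M/m₁ = 13, M₂ = M/m₂ = 8
Find y₁ ≡ M₁⁻¹ (mod m₁): 13⁻¹ ≡ 5 (mod 8)
Find y₂ ≡ M₂⁻¹ (mod m₂): 8⁻¹ ≡ 5 (mod 13)
x = a₁·M₁·y₁ + a₂·M₂·y₂ = 6·13·5 + 12·8·5 = 870
Reduce mod 104: x ≡ 38
Check: 38 mod 8 = 6 ✓, 38 mod 13 = 12 ✓

x ≡ 38 (mod 104)


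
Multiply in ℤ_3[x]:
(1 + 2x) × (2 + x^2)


Expand and collect like terms; reduce coefficients mod 3:
x^0: 1·2 = 2 ≡ 2 (mod 3)
x^1: 1·0 + 2·2 = 4 ≡ 1 (mod 3)
x^2: 1·1 + 2·0 = 1 ≡ 1 (mod 3)
x^3: 2·1 = 2 ≡ 2 (mod 3)
Result: 2 + x + x^2 + 2x^3

f · g = 2 + x + x^2 + 2x^3


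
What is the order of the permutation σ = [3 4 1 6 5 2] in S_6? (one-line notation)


Cycle decomposition: (1 3) (2 4 6)
Cycle lengths: 2, 3
Order = lcm(2, 3) = 6

ord(σ) = 6


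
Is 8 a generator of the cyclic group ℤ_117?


g generates ℤ_n iff gcd(g, n) = 1
gcd(8, 117) = 1
Since gcd = 1, 8 is a generator.

Yes, 8 generates ℤ_117


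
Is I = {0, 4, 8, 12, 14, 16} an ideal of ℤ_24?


Check ideal conditions for I = {0, 4, 8, 12, 14, 16} in ℤ_24:
(1) I is an additive subgroup? No
(2) For r ∈ ℤ_24 and a ∈ I: r·a ∈ I? No  [counterexample: r=3, a=14, r·a mod 24 = 18 ∉ I]

No, I is not an ideal of ℤ_24


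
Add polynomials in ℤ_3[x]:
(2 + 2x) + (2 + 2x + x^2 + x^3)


Add coefficients mod 3:
x^0: 2 + 2 = 1 (mod 3)
x^1: 2 + 2 = 1 (mod 3)
x^2: 0 + 1 = 1 (mod 3)
x^3: 0 + 1 = 1 (mod 3)
Result: 1 + x + x^2 + x^3

f + g = 1 + x + x^2 + x^3


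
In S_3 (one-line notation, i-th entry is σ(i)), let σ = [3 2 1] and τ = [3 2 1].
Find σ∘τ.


σ∘τ: apply τ first, then σ
1 →τ 3 →σ 1
2 →τ 2 →σ 2
3 →τ 1 →σ 3

σ∘τ = [1 2 3]


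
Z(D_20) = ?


Z(G) = {g ∈ G | gx = xg for all x ∈ G}
For even n, Z(D_n) = {e, r^(n/2)}: the 180° rotation r^10 commutes with every reflection and rotation

Z(D_20) = {e, r^10}


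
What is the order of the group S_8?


|S_n| = n! (number of permutations of n symbols)
|S_8| = 8! = 40320

|S_8| = 40320


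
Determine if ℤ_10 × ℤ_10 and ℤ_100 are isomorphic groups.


Comparing ℤ_10 × ℤ_10 and ℤ_100:
gcd(10,10) = 10 ≠ 1. Max element order in ℤ_10×ℤ_10 is lcm(10,10) = 10 < 100, so it has no element of order 100

No, ℤ_10 × ℤ_10 ≇ ℤ_100


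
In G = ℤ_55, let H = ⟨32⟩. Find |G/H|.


|⟨32⟩| = n / gcd(32, 55) = 55 / 1 = 55
H is normal (ℤ_55 is abelian).
|G/H| = |G| / |H| = 55 / 55 = 1

|G/H| = 1


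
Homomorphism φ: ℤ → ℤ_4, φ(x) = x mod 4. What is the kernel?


Kernel = preimage of identity
ker(φ) = {x ∈ ℤ : x ≡ 0 (mod 4)} = 4ℤ = {0, ±4, ±8, ...}

ker(φ) = 4ℤ


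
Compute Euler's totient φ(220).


Factor n: 220 = 2^2 × 5 × 11
φ(n) = n · ∏(1 - 1/p) over distinct primes p | n
φ(220) = 220 · (1 - 1/2) · (1 - 1/5) · (1 - 1/11) = 80

φ(220) = 80


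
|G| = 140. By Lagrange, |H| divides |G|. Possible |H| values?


Lagrange's theorem: |H| divides |G|
|G| = 140
Divisors of 140: 1, 2, 4, 5, 7, 10, 14, 20, 28, 35, 70, 140

Possible subgroup orders: {1, 2, 4, 5, 7, 10, 14, 20, 28, 35, 70, 140}


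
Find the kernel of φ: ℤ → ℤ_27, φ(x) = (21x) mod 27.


Kernel = preimage of identity
ker(φ) = {x ∈ ℤ : 21x ≡ 0 (mod 27)}. gcd(21,27) = 3, so 21x ≡ 0 (mod 27) ⟺ x ≡ 0 (mod 27/3 = 9). Hence ker(φ) = 9ℤ

ker(φ) = 9ℤ


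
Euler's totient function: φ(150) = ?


Factor n: 150 = 2 × 3 × 5^2
φ(n) = n · ∏(1 - 1/p) over distinct primes p | n
φ(150) = 150 · (1 - 1/2) · (1 - 1/3) · (1 - 1/5) = 40

φ(150) = 40


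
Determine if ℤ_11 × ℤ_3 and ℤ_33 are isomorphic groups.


Comparing ℤ_11 × ℤ_3 and ℤ_33:
gcd(11,3) = 1, so ℤ_11 × ℤ_3 ≅ ℤ_33 (CRT)

Yes, ℤ_11 × ℤ_3 ≅ ℤ_33


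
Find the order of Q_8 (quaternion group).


Q_8 = {±1, ±i, ±j, ±k}
|Q_8| = 8

|Q_8 (quaternion group)| = 8


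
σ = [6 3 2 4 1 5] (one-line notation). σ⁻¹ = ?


To find σ⁻¹, swap domain and range:
σ(1) = 6 → σ⁻¹(6) = 1
σ(2) = 3 → σ⁻¹(3) = 2
σ(3) = 2 → σ⁻¹(2) = 3
σ(4) = 4 → σ⁻¹(4) = 4
σ(5) = 1 → σ⁻¹(1) = 5
σ(6) = 5 → σ⁻¹(5) = 6

σ⁻¹ = [5 3 2 4 6 1]


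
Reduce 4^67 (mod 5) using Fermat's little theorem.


Fermat's little theorem: if p is prime and gcd(a,p)=1, then a^(p-1) ≡ 1 (mod p)
p = 5 is prime, gcd(4,5) = 1
Reduce exponent: 67 mod 4 = 3
So 4^67 ≡ 4^3 (mod 5)
4^3 mod 5 = 4

4^67 ≡ 4 (mod 5)


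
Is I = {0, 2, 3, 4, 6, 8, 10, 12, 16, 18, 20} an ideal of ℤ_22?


Check ideal conditions for I = {0, 2, 3, 4, 6, 8, 10, 12, 16, 18, 20} in ℤ_22:
(1) I is an additive subgroup? No
(2) For r ∈ ℤ_22 and a ∈ I: r·a ∈ I? No  [counterexample: r=2, a=18, r·a mod 22 = 14 ∉ I]

No, I is not an ideal of ℤ_22


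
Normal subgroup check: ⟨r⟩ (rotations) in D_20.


H = ⟨r⟩ (rotations) in D_20
The rotation subgroup ⟨r⟩ has index 2 in D_20, so it is normal

Yes, normal subgroup


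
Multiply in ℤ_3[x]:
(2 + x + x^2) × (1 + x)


Expand and collect like terms; reduce coefficients mod 3:
x^0: 2·1 = 2 ≡ 2 (mod 3)
x^1: 2·1 + 1·1 = 3 ≡ 0 (mod 3)
x^2: 1·1 + 1·1 = 2 ≡ 2 (mod 3)
x^3: 1·1 = 1 ≡ 1 (mod 3)
Result: 2 + 2x^2 + x^3

f · g = 2 + 2x^2 + x^3


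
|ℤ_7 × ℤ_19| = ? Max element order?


|ℤ_7 × ℤ_19| = 7 × 19 = 133
Max element order = lcm(7,19) = 133
Cyclic? Yes (gcd=1)

|ℤ_7×ℤ_19| = 133, max element order = 133


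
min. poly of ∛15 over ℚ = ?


∛15 satisfies x³ - 15 = 0, irreducible over ℚ (no rational root; 15 is not a perfect cube)

Minimal polynomial: x³ - 15


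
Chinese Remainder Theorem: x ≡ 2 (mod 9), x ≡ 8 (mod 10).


m₁ = 9, m₂ = 10, gcd = 1, so CRT applies. M = m₁·m₂ = 90
Let M₁ = M/m₁ = 10, M₂ = M/m₂ = 9
Find y₁ ≡ M₁⁻¹ (mod m₁): 10⁻¹ ≡ 1 (mod 9)
Find y₂ ≡ M₂⁻¹ (mod m₂): 9⁻¹ ≡ 9 (mod 10)
x = a₁·M₁·y₁ + a₂·M₂·y₂ = 2·10·1 + 8·9·9 = 668
Reduce mod 90: x ≡ 38
Check: 38 mod 9 = 2 ✓, 38 mod 10 = 8 ✓

x ≡ 38 (mod 90)


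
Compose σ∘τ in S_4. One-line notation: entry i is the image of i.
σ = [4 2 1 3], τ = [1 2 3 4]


σ∘τ: apply τ first, then σ
1 →τ 1 →σ 4
2 →τ 2 →σ 2
3 →τ 3 →σ 1
4 →τ 4 →σ 3

σ∘τ = [4 2 1 3]


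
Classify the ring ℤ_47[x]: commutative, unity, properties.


ℤ_47 is a field (n prime), so ℤ_47[x] is a commutative integral domain with unity
Commutative: Yes
Integral domain: Yes
Has unity: Yes

ℤ_47[x]: Commutative=Yes, Unity=Yes


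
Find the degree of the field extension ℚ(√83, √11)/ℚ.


[ℚ(√83,√11):ℚ] = [ℚ(√83,√11):ℚ(√83)]·[ℚ(√83):ℚ] = 2·2 = 4

[ℚ(√83, √11)/ℚ] = 4


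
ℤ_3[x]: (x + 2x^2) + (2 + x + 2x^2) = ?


Add coefficients mod 3:
x^0: 0 + 2 = 2 (mod 3)
x^1: 1 + 1 = 2 (mod 3)
x^2: 2 + 2 = 1 (mod 3)
Result: 2 + 2x + x^2

f + g = 2 + 2x + x^2


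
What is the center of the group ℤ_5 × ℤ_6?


Z(G) = {g ∈ G | gx = xg for all x ∈ G}
Direct product of abelian groups is abelian, so Z(G) = G

Z(ℤ_5 × ℤ_6) = ℤ_5 × ℤ_6


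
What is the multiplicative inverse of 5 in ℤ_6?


Use the extended Euclidean algorithm to write 1 = 5·s + 6·t; then s mod 6 is the inverse.
Euclidean algorithm:
  5 = 0·6 + 5
  6 = 1·5 + 1
  5 = 5·1 + 0
gcd(5,6) = 1
Back-substitution gives: 5·(-1) + 6·(1) = 1
So 5⁻¹ ≡ -1 ≡ 5 (mod 6)
Check: 5 × 5 = 25 ≡ 1 (mod 6) ✓

5⁻¹ ≡ 5 (mod 6)


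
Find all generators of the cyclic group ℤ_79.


g generates ℤ_n iff gcd(g,n) = 1
Prime factors of 79: 79
Generators are g ∈ {1,...,78} not divisible by any of these primes.
Generators: {1, 2, 3, 4, 5, 6, 7, 8, 9, 10, 11, 12, 13, 14, 15, 16, 17, 18, 19, 20, 21, 22, 23, 24, 25, 26, 27, 28, 29, 30, 31, 32, 33, 34, 35, 36, 37, 38, 39, 40, 41, 42, 43, 44, 45, 46, 47, 48, 49, 50, 51, 52, 53, 54, 55, 56, 57, 58, 59, 60, 61, 62, 63, 64, 65, 66, 67, 68, 69, 70, 71, 72, 73, 74, 75, 76, 77, 78}
Number of generators = φ(79) = 78

Generators of ℤ_79 = {1, 2, 3, 4, 5, 6, 7, 8, 9, 10, 11, 12, 13, 14, 15, 16, 17, 18, 19, 20, 21, 22, 23, 24, 25, 26, 27, 28, 29, 30, 31, 32, 33, 34, 35, 36, 37, 38, 39, 40, 41, 42, 43, 44, 45, 46, 47, 48, 49, 50, 51, 52, 53, 54, 55, 56, 57, 58, 59, 60, 61, 62, 63, 64, 65, 66, 67, 68, 69, 70, 71, 72, 73, 74, 75, 76, 77, 78}


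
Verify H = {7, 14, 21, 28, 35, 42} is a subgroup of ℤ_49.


Subgroup test for H = {7, 14, 21, 28, 35, 42} in (ℤ_49, +):
(1) 0 ∈ H? No
(2) Closure: for all a,b ∈ H, (a+b) mod 49 ∈ H? No  [counterexample: 7 + 42 = 0 ∉ H]
(3) Inverses: for all a ∈ H, -a mod 49 ∈ H? Yes

No, H is not a subgroup of ℤ_49


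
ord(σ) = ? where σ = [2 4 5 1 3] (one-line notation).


Cycle decomposition: (1 2 4) (3 5)
Cycle lengths: 3, 2
Order = lcm(3, 2) = 6

ord(σ) = 6


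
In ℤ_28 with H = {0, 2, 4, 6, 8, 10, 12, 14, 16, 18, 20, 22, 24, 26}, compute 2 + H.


2 + H = {2 + h (mod 28) : h ∈ H}
2+0=2, 2+2=4, 2+4=6, 2+6=8, 2+8=10, 2+10=12, 2+12=14, 2+14=16, 2+16=18, 2+18=20, 2+20=22, 2+22=24, 2+24=26, 2+26=0
2 + H = {0, 2, 4, 6, 8, 10, 12, 14, 16, 18, 20, 22, 24, 26} = 0 + H

2 + H = {0, 2, 4, 6, 8, 10, 12, 14, 16, 18, 20, 22, 24, 26}


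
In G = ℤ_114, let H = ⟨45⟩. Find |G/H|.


|⟨45⟩| = n / gcd(45, 114) = 114 / 3 = 38
H is normal (ℤ_114 is abelian).
|G/H| = |G| / |H| = 114 / 38 = 3

|G/H| = 3


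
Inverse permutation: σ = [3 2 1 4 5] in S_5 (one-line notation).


To find σ⁻¹, swap domain and range:
σ(1) = 3 → σ⁻¹(3) = 1
σ(2) = 2 → σ⁻¹(2) = 2
σ(3) = 1 → σ⁻¹(1) = 3
σ(4) = 4 → σ⁻¹(4) = 4
σ(5) = 5 → σ⁻¹(5) = 5

σ⁻¹ = [3 2 1 4 5]


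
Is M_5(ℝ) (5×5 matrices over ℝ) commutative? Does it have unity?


Matrix multiplication is non-commutative for n ≥ 2; the identity matrix I is the unity; singular matrices give zero divisors, so not an integral domain
Commutative: No
Integral domain: No
Has unity: Yes

M_5(ℝ) (5×5 matrices over ℝ): Commutative=No, Unity=Yes


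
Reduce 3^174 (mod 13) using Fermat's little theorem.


Fermat's little theorem: if p is prime and gcd(a,p)=1, then a^(p-1) ≡ 1 (mod p)
p = 13 is prime, gcd(3,13) = 1
Reduce exponent: 174 mod 12 = 6
So 3^174 ≡ 3^6 (mod 13)
3^6 mod 13 = 1

3^174 ≡ 1 (mod 13)


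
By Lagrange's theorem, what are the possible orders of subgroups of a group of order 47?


Lagrange's theorem: |H| divides |G|
|G| = 47
Divisors of 47: 1, 47

Possible subgroup orders: {1, 47}


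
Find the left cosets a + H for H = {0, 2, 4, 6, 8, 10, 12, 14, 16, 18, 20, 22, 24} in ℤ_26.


H = {0, 2, 4, 6, 8, 10, 12, 14, 16, 18, 20, 22, 24}, |H| = 13
Number of cosets = |G|/|H| = 26/13 = 2
0 + H = {0, 2, 4, 6, 8, 10, 12, 14, 16, 18, 20, 22, 24}
1 + H = {1, 3, 5, 7, 9, 11, 13, 15, 17, 19, 21, 23, 25}

Cosets: 0+H={0,2,4,6,8,10,12,14,16,18,20,22,24}; 1+H={1,3,5,7,9,11,13,15,17,19,21,23,25}


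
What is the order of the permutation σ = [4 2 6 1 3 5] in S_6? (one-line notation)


Cycle decomposition: (1 4) (3 6 5)
Cycle lengths: 2, 3
Order = lcm(2, 3) = 6

ord(σ) = 6


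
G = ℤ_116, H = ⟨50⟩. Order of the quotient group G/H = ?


|⟨50⟩| = n / gcd(50, 116) = 116 / 2 = 58
H is normal (ℤ_116 is abelian).
|G/H| = |G| / |H| = 116 / 58 = 2

|G/H| = 2


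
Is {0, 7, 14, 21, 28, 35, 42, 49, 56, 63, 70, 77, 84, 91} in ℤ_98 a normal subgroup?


H = {0, 7, 14, 21, 28, 35, 42, 49, 56, 63, 70, 77, 84, 91} in ℤ_98
ℤ_98 is abelian; every subgroup of an abelian group is normal

Yes, normal subgroup


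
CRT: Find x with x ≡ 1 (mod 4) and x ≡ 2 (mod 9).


m₁ = 4, m₂ = 9, gcd = 1, so CRT applies. M = m₁·m₂ = 36
Let M₁ = M/m₁ = 9, M₂ = M/m₂ = 4
Find y₁ ≡ M₁⁻¹ (mod m₁): 9⁻¹ ≡ 1 (mod 4)
Find y₂ ≡ M₂⁻¹ (mod m₂): 4⁻¹ ≡ 7 (mod 9)
x = a₁·M₁·y₁ + a₂·M₂·y₂ = 1·9·1 + 2·4·7 = 65
Reduce mod 36: x ≡ 29
Check: 29 mod 4 = 1 ✓, 29 mod 9 = 2 ✓

x ≡ 29 (mod 36)


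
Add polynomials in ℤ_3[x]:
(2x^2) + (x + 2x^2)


Add coefficients mod 3:
x^0: 0 + 0 = 0 (mod 3)
x^1: 0 + 1 = 1 (mod 3)
x^2: 2 + 2 = 1 (mod 3)
Result: x + x^2

f + g = x + x^2


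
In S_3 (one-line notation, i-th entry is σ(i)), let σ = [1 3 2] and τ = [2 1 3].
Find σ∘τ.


σ∘τ: apply τ first, then σ
1 →τ 2 →σ 3
2 →τ 1 →σ 1
3 →τ 3 →σ 2

σ∘τ = [3 1 2]


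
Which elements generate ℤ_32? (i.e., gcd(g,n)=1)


g generates ℤ_n iff gcd(g,n) = 1
Prime factors of 32: 2
Generators are g ∈ {1,...,31} not divisible by any of these primes.
Generators: {1, 3, 5, 7, 9, 11, 13, 15, 17, 19, 21, 23, 25, 27, 29, 31}
Number of generators = φ(32) = 16

Generators of ℤ_32 = {1, 3, 5, 7, 9, 11, 13, 15, 17, 19, 21, 23, 25, 27, 29, 31}


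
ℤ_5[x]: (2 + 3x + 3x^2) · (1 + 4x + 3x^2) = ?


Expand and collect like terms; reduce coefficients mod 5:
x^0: 2·1 = 2 ≡ 2 (mod 5)
x^1: 2·4 + 3·1 = 11 ≡ 1 (mod 5)
x^2: 2·3 + 3·4 + 3·1 = 21 ≡ 1 (mod 5)
x^3: 3·3 + 3·4 = 21 ≡ 1 (mod 5)
x^4: 3·3 = 9 ≡ 4 (mod 5)
Result: 2 + x + x^2 + x^3 + 4x^4

f · g = 2 + x + x^2 + x^3 + 4x^4


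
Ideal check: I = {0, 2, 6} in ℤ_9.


Check ideal conditions for I = {0, 2, 6} in ℤ_9:
(1) I is an additive subgroup? No
(2) For r ∈ ℤ_9 and a ∈ I: r·a ∈ I? No  [counterexample: r=2, a=2, r·a mod 9 = 4 ∉ I]

No, I is not an ideal of ℤ_9


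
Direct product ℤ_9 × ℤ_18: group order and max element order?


|ℤ_9 × ℤ_18| = 9 × 18 = 162
Max element order = lcm(9,18) = 18
Cyclic? No (gcd=9)

|ℤ_9×ℤ_18| = 162, max element order = 18


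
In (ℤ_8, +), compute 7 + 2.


Operation: addition mod 8
7 + 2 = (a + b) mod 8 with a = 7, b = 2

7 + 2 = 1


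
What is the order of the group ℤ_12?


ℤ_n has n elements.

|ℤ_12| = 12


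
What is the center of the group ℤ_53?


Z(G) = {g ∈ G | gx = xg for all x ∈ G}
ℤ_53 is abelian, so Z(G) = G

Z(ℤ_53) = ℤ_53


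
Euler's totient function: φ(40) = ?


Factor n: 40 = 2^3 × 5
φ(n) = n · ∏(1 - 1/p) over distinct primes p | n
φ(40) = 40 · (1 - 1/2) · (1 - 1/5) = 16

φ(40) = 16


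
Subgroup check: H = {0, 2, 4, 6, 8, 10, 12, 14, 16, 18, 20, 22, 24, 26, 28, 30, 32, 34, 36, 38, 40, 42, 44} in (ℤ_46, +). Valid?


Subgroup test for H = {0, 2, 4, 6, 8, 10, 12, 14, 16, 18, 20, 22, 24, 26, 28, 30, 32, 34, 36, 38, 40, 42, 44} in (ℤ_46, +):
(1) 0 ∈ H? Yes
(2) Closure: for all a,b ∈ H, (a+b) mod 46 ∈ H? Yes
(3) Inverses: for all a ∈ H, -a mod 46 ∈ H? Yes

Yes, H is a subgroup of ℤ_46


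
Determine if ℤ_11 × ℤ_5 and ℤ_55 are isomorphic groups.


Comparing ℤ_11 × ℤ_5 and ℤ_55:
gcd(11,5) = 1, so ℤ_11 × ℤ_5 ≅ ℤ_55 (CRT)

Yes, ℤ_11 × ℤ_5 ≅ ℤ_55


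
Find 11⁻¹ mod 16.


Use the extended Euclidean algorithm to write 1 = 11·s + 16·t; then s mod 16 is the inverse.
Euclidean algorithm:
  11 = 0·16 + 11
  16 = 1·11 + 5
  11 = 2·5 + 1
  5 = 5·1 + 0
gcd(11,16) = 1
Back-substitution gives: 11·(3) + 16·(-2) = 1
So 11⁻¹ ≡ 3 ≡ 3 (mod 16)
Check: 11 × 3 = 33 ≡ 1 (mod 16) ✓

11⁻¹ ≡ 3 (mod 16)


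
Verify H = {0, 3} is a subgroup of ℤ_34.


Subgroup test for H = {0, 3} in (ℤ_34, +):
(1) 0 ∈ H? Yes
(2) Closure: for all a,b ∈ H, (a+b) mod 34 ∈ H? No  [counterexample: 3 + 3 = 6 ∉ H]
(3) Inverses: for all a ∈ H, -a mod 34 ∈ H? No

No, H is not a subgroup of ℤ_34


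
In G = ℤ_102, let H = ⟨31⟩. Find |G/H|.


|⟨31⟩| = n / gcd(31, 102) = 102 / 1 = 102
H is normal (ℤ_102 is abelian).
|G/H| = |G| / |H| = 102 / 102 = 1

|G/H| = 1


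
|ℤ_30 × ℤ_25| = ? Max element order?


|ℤ_30 × ℤ_25| = 30 × 25 = 750
Max element order = lcm(30,25) = 150
Cyclic? No (gcd=5)

|ℤ_30×ℤ_25| = 750, max element order = 150


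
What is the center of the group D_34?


Z(G) = {g ∈ G | gx = xg for all x ∈ G}
For even n, Z(D_n) = {e, r^(n/2)}: the 180° rotation r^17 commutes with every reflection and rotation

Z(D_34) = {e, r^17}


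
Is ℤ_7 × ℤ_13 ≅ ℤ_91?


Comparing ℤ_7 × ℤ_13 and ℤ_91:
gcd(7,13) = 1, so ℤ_7 × ℤ_13 ≅ ℤ_91 (CRT)

Yes, ℤ_7 × ℤ_13 ≅ ℤ_91


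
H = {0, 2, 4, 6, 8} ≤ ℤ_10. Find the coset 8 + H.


8 + H = {8 + h (mod 10) : h ∈ H}
8+0=8, 8+2=0, 8+4=2, 8+6=4, 8+8=6
8 + H = {0, 2, 4, 6, 8} = 0 + H

8 + H = {0, 2, 4, 6, 8}


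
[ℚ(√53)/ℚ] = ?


√53 has minimal polynomial x² - 53 (irreducible over ℚ since 53 is squarefree)

[ℚ(√53)/ℚ] = 2


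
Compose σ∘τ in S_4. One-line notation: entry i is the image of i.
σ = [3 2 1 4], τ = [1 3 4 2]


σ∘τ: apply τ first, then σ
1 →τ 1 →σ 3
2 →τ 3 →σ 1
3 →τ 4 →σ 4
4 →τ 2 →σ 2

σ∘τ = [3 1 4 2]


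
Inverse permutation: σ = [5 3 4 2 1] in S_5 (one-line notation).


To find σ⁻¹, swap domain and range:
σ(1) = 5 → σ⁻¹(5) = 1
σ(2) = 3 → σ⁻¹(3) = 2
σ(3) = 4 → σ⁻¹(4) = 3
σ(4) = 2 → σ⁻¹(2) = 4
σ(5) = 1 → σ⁻¹(1) = 5

σ⁻¹ = [5 4 2 3 1]


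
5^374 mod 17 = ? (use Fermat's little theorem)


Fermat's little theorem: if p is prime and gcd(a,p)=1, then a^(p-1) ≡ 1 (mod p)
p = 17 is prime, gcd(5,17) = 1
Reduce exponent: 374 mod 16 = 6
So 5^374 ≡ 5^6 (mod 17)
5^6 mod 17 = 2

5^374 ≡ 2 (mod 17)


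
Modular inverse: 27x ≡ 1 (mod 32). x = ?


Use the extended Euclidean algorithm to write 1 = 27·s + 32·t; then s mod 32 is the inverse.
Euclidean algorithm:
  27 = 0·32 + 27
  32 = 1·27 + 5
  27 = 5·5 + 2
  5 = 2·2 + 1
  2 = 2·1 + 0
gcd(27,32) = 1
Back-substitution gives: 27·(-13) + 32·(11) = 1
So 27⁻¹ ≡ -13 ≡ 19 (mod 32)
Check: 27 × 19 = 513 ≡ 1 (mod 32) ✓

27⁻¹ ≡ 19 (mod 32)


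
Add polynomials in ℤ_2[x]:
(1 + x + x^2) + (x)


Add coefficients mod 2:
x^0: 1 + 0 = 1 (mod 2)
x^1: 1 + 1 = 0 (mod 2)
x^2: 1 + 0 = 1 (mod 2)
Result: 1 + x^2

f + g = 1 + x^2


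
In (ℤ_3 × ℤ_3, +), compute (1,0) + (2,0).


Operation: componentwise addition mod (3, 3)
(1,0) + (2,0) = ((a₁+b₁) mod 3, (a₂+b₂) mod 3) with a = (1,0), b = (2,0)

(1,0) + (2,0) = (0,0)


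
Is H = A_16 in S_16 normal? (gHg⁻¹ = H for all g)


H = A_16 in S_16
A_16 has index 2 in S_16, and every subgroup of index 2 is normal

Yes, normal subgroup


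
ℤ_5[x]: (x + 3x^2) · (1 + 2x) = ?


Expand and collect like terms; reduce coefficients mod 5:
x^0: 0·1 = 0 ≡ 0 (mod 5)
x^1: 0·2 + 1·1 = 1 ≡ 1 (mod 5)
x^2: 1·2 + 3·1 = 5 ≡ 0 (mod 5)
x^3: 3·2 = 6 ≡ 1 (mod 5)
Result: x + x^3

f · g = x + x^3


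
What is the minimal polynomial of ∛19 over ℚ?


∛19 satisfies x³ - 19 = 0, irreducible over ℚ (no rational root; 19 is not a perfect cube)

Minimal polynomial: x³ - 19


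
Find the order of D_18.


|D_n| = 2n (n rotations and n reflections)
|D_18| = 2×18 = 36

|D_18| = 36


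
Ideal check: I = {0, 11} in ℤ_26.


Check ideal conditions for I = {0, 11} in ℤ_26:
(1) I is an additive subgroup? No
(2) For r ∈ ℤ_26 and a ∈ I: r·a ∈ I? No  [counterexample: r=2, a=11, r·a mod 26 = 22 ∉ I]

No, I is not an ideal of ℤ_26


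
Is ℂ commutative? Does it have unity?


ℂ is a field: commutative, has unity, every nonzero element is a unit (hence an integral domain)
Commutative: Yes
Integral domain: Yes
Has unity: Yes

ℂ: Commutative=Yes, Unity=Yes


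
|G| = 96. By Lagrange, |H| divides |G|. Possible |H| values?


Lagrange's theorem: |H| divides |G|
|G| = 96
Divisors of 96: 1, 2, 3, 4, 6, 8, 12, 16, 24, 32, 48, 96

Possible subgroup orders: {1, 2, 3, 4, 6, 8, 12, 16, 24, 32, 48, 96}


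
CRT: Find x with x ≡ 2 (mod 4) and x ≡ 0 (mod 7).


m₁ = 4, m₂ = 7, gcd = 1, so CRT applies. M = m₁·m₂ = 28
Let M₁ = M/m₁ = 7, M₂ = M/m₂ = 4
Find y₁ ≡ M₁⁻¹ (mod m₁): 7⁻¹ ≡ 3 (mod 4)
Find y₂ ≡ M₂⁻¹ (mod m₂): 4⁻¹ ≡ 2 (mod 7)
x = a₁·M₁·y₁ + a₂·M₂·y₂ = 2·7·3 + 0·4·2 = 42
Reduce mod 28: x ≡ 14
Check: 14 mod 4 = 2 ✓, 14 mod 7 = 0 ✓

x ≡ 14 (mod 28)


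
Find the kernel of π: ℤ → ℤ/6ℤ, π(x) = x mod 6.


Kernel = preimage of identity
ker(π) = multiples of 6 = 6ℤ

ker(π) = 6ℤ


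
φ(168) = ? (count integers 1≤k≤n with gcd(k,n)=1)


Factor n: 168 = 2^3 × 3 × 7
φ(n) = n · ∏(1 - 1/p) over distinct primes p | n
φ(168) = 168 · (1 - 1/2) · (1 - 1/3) · (1 - 1/7) = 48

φ(168) = 48


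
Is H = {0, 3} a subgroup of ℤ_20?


Subgroup test for H = {0, 3} in (ℤ_20, +):
(1) 0 ∈ H? Yes
(2) Closure: for all a,b ∈ H, (a+b) mod 20 ∈ H? No  [counterexample: 3 + 3 = 6 ∉ H]
(3) Inverses: for all a ∈ H, -a mod 20 ∈ H? No

No, H is not a subgroup of ℤ_20


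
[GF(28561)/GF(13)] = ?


GF(28561) = GF(13^4), so the extension degree is 4

[GF(28561)/GF(13)] = 4


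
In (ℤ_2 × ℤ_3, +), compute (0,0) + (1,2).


Operation: componentwise addition mod (2, 3)
(0,0) + (1,2) = ((a₁+b₁) mod 2, (a₂+b₂) mod 3) with a = (0,0), b = (1,2)

(0,0) + (1,2) = (1,2)


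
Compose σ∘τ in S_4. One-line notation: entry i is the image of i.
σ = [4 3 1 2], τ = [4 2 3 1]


σ∘τ: apply τ first, then σ
1 →τ 4 →σ 2
2 →τ 2 →σ 3
3 →τ 3 →σ 1
4 →τ 1 →σ 4

σ∘τ = [2 3 1 4]


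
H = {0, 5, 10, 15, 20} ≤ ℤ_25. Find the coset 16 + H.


16 + H = {16 + h (mod 25) : h ∈ H}
16+0=16, 16+5=21, 16+10=1, 16+15=6, 16+20=11
16 + H = {1, 6, 11, 16, 21} = 1 + H

16 + H = {1, 6, 11, 16, 21}


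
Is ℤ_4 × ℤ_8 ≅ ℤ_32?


Comparing ℤ_4 × ℤ_8 and ℤ_32:
gcd(4,8) = 4 ≠ 1. Max element order in ℤ_4×ℤ_8 is lcm(4,8) = 8 < 32, so it has no element of order 32

No, ℤ_4 × ℤ_8 ≇ ℤ_32


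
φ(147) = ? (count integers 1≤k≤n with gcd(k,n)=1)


Factor n: 147 = 3 × 7^2
φ(n) = n · ∏(1 - 1/p) over distinct primes p | n
φ(147) = 147 · (1 - 1/3) · (1 - 1/7) = 84

φ(147) = 84


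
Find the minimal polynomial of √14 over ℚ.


√14 satisfies x² - 14 = 0, irreducible over ℚ since 14 is squarefree

Minimal polynomial: x² - 14


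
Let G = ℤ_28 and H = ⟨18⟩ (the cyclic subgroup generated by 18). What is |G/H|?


|⟨18⟩| = n / gcd(18, 28) = 28 / 2 = 14
H is normal (ℤ_28 is abelian).
|G/H| = |G| / |H| = 28 / 14 = 2

|G/H| = 2


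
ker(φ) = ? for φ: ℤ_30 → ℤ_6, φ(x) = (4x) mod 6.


Kernel = preimage of identity
ker(φ) = {x ∈ ℤ_30 : 4x ≡ 0 (mod 6)}. Since 6 | 30, φ is well-defined. The kernel is the cyclic subgroup ⟨3⟩ of ℤ_30 (order 10), i.e. {0, 3, 6, 9, 12, 15, 18, 21, 24, 27}

ker(φ) = {0, 3, 6, 9, 12, 15, 18, 21, 24, 27}


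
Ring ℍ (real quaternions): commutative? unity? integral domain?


quaternion multiplication is non-commutative (ij = k ≠ ji = -k); has unity 1; a division ring but not an integral domain since integral domains are commutative by convention
Commutative: No
Integral domain: No
Has unity: Yes

ℍ (real quaternions): Commutative=No, Unity=Yes


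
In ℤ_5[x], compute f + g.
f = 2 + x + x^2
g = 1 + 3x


Add coefficients mod 5:
x^0: 2 + 1 = 3 (mod 5)
x^1: 1 + 3 = 4 (mod 5)
x^2: 1 + 0 = 1 (mod 5)
Result: 3 + 4x + x^2

f + g = 3 + 4x + x^2


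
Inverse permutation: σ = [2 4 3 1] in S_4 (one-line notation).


To find σ⁻¹, swap domain and range:
σ(1) = 2 → σ⁻¹(2) = 1
σ(2) = 4 → σ⁻¹(4) = 2
σ(3) = 3 → σ⁻¹(3) = 3
σ(4) = 1 → σ⁻¹(1) = 4

σ⁻¹ = [4 1 3 2]


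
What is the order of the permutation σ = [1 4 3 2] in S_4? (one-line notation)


Cycle decomposition: (2 4)
Cycle lengths: 2
Order = lcm(2) = 2

ord(σ) = 2


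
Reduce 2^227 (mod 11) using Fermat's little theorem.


Fermat's little theorem: if p is prime and gcd(a,p)=1, then a^(p-1) ≡ 1 (mod p)
p = 11 is prime, gcd(2,11) = 1
Reduce exponent: 227 mod 10 = 7
So 2^227 ≡ 2^7 (mod 11)
2^7 mod 11 = 7

2^227 ≡ 7 (mod 11)


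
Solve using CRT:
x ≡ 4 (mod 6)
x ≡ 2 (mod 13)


m₁ = 6, m₂ = 13, gcd = 1, so CRT applies. M = m₁·m₂ = 78
Let M₁ = M/m₁ = 13, M₂ = M/m₂ = 6
Find y₁ ≡ M₁⁻¹ (mod m₁): 13⁻¹ ≡ 1 (mod 6)
Find y₂ ≡ M₂⁻¹ (mod m₂): 6⁻¹ ≡ 11 (mod 13)
x = a₁·M₁·y₁ + a₂·M₂·y₂ = 4·13·1 + 2·6·11 = 184
Reduce mod 78: x ≡ 28
Check: 28 mod 6 = 4 ✓, 28 mod 13 = 2 ✓

x ≡ 28 (mod 78)


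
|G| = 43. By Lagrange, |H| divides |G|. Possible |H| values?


Lagrange's theorem: |H| divides |G|
|G| = 43
Divisors of 43: 1, 43

Possible subgroup orders: {1, 43}


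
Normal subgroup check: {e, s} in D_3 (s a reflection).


H = {e, s} in D_3 (s a reflection)
r·s·r⁻¹ = sr⁻² ≠ s for n ≥ 3, so {e, s} is not closed under conjugation

No, not a normal subgroup


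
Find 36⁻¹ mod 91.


Use the extended Euclidean algorithm to write 1 = 36·s + 91·t; then s mod 91 is the inverse.
Euclidean algorithm:
  36 = 0·91 + 36
  91 = 2·36 + 19
  36 = 1·19 + 17
  19 = 1·17 + 2
  17 = 8·2 + 1
  2 = 2·1 + 0
gcd(36,91) = 1
Back-substitution gives: 36·(43) + 91·(-17) = 1
So 36⁻¹ ≡ 43 ≡ 43 (mod 91)
Check: 36 × 43 = 1548 ≡ 1 (mod 91) ✓

36⁻¹ ≡ 43 (mod 91)


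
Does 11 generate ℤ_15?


g generates ℤ_n iff gcd(g, n) = 1
gcd(11, 15) = 1
Since gcd = 1, 11 is a generator.

Yes, 11 generates ℤ_15


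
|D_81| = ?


|D_n| = 2n (n rotations and n reflections)
|D_81| = 2×81 = 162

|D_81| = 162


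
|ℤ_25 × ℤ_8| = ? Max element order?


|ℤ_25 × ℤ_8| = 25 × 8 = 200
Max element order = lcm(25,8) = 200
Cyclic? Yes (gcd=1)

|ℤ_25×ℤ_8| = 200, max element order = 200


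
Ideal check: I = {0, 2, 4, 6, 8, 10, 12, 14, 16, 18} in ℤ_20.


Check ideal conditions for I = {0, 2, 4, 6, 8, 10, 12, 14, 16, 18} in ℤ_20:
(1) I is an additive subgroup? Yes
(2) For r ∈ ℤ_20 and a ∈ I: r·a ∈ I? Yes

Yes, I is an ideal of ℤ_20


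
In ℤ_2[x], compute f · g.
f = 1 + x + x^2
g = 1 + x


Expand and collect like terms; reduce coefficients mod 2:
x^0: 1·1 = 1 ≡ 1 (mod 2)
x^1: 1·1 + 1·1 = 2 ≡ 0 (mod 2)
x^2: 1·1 + 1·1 = 2 ≡ 0 (mod 2)
x^3: 1·1 = 1 ≡ 1 (mod 2)
Result: 1 + x^3

f · g = 1 + x^3


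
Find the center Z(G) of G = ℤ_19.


Z(G) = {g ∈ G | gx = xg for all x ∈ G}
ℤ_19 is abelian, so Z(G) = G

Z(ℤ_19) = ℤ_19


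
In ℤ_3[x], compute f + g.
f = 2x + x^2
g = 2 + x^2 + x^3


Add coefficients mod 3:
x^0: 0 + 2 = 2 (mod 3)
x^1: 2 + 0 = 2 (mod 3)
x^2: 1 + 1 = 2 (mod 3)
x^3: 0 + 1 = 1 (mod 3)
Result: 2 + 2x + 2x^2 + x^3

f + g = 2 + 2x + 2x^2 + x^3


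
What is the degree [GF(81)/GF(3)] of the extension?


GF(81) = GF(3^4), so the extension degree is 4

[GF(81)/GF(3)] = 4


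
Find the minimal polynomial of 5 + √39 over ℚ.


Let α = 5 + √39. Then α - 5 = √39, so (α - 5)² = 39, giving α² - 10α - 14 = 0. Degree 2 and α ∉ ℚ, so this is the minimal polynomial.

Minimal polynomial: x² - 10x - 14


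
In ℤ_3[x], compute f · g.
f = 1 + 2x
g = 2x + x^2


Expand and collect like terms; reduce coefficients mod 3:
x^0: 1·0 = 0 ≡ 0 (mod 3)
x^1: 1·2 + 2·0 = 2 ≡ 2 (mod 3)
x^2: 1·1 + 2·2 = 5 ≡ 2 (mod 3)
x^3: 2·1 = 2 ≡ 2 (mod 3)
Result: 2x + 2x^2 + 2x^3

f · g = 2x + 2x^2 + 2x^3


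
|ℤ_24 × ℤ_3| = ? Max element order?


|ℤ_24 × ℤ_3| = 24 × 3 = 72
Max element order = lcm(24,3) = 24
Cyclic? No (gcd=3)

|ℤ_24×ℤ_3| = 72, max element order = 24


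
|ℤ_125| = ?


ℤ_n has n elements.

|ℤ_125| = 125


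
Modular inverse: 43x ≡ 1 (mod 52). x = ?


Use the extended Euclidean algorithm to write 1 = 43·s + 52·t; then s mod 52 is the inverse.
Euclidean algorithm:
  43 = 0·52 + 43
  52 = 1·43 + 9
  43 = 4·9 + 7
  9 = 1·7 + 2
  7 = 3·2 + 1
  2 = 2·1 + 0
gcd(43,52) = 1
Back-substitution gives: 43·(23) + 52·(-19) = 1
So 43⁻¹ ≡ 23 ≡ 23 (mod 52)
Check: 43 × 23 = 989 ≡ 1 (mod 52) ✓

43⁻¹ ≡ 23 (mod 52)


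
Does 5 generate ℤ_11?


g generates ℤ_n iff gcd(g, n) = 1
gcd(5, 11) = 1
Since gcd = 1, 5 is a generator.

Yes, 5 generates ℤ_11


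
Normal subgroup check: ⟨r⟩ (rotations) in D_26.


H = ⟨r⟩ (rotations) in D_26
The rotation subgroup ⟨r⟩ has index 2 in D_26, so it is normal

Yes, normal subgroup


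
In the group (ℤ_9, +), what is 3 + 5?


Operation: addition mod 9
3 + 5 = (a + b) mod 9 with a = 3, b = 5

3 + 5 = 8


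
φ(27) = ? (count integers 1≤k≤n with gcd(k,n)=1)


φ(n) = count of k ∈ {1,...,n} with gcd(k,n)=1
Coprimes to 27: {1, 2, 4, 5, 7, 8, 10, 11, 13, 14, 16, 17, 19, 20, 22, 23, 25, 26}
Count: 18

φ(27) = 18


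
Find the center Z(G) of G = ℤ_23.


Z(G) = {g ∈ G | gx = xg for all x ∈ G}
ℤ_23 is abelian, so Z(G) = G

Z(ℤ_23) = ℤ_23


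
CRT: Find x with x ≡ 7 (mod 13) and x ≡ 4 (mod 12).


m₁ = 13, m₂ = 12, gcd = 1, so CRT applies. M = m₁·m₂ = 156
Let M₁ = M/m₁ = 12, M₂ = M/m₂ = 13
Find y₁ ≡ M₁⁻¹ (mod m₁): 12⁻¹ ≡ 12 (mod 13)
Find y₂ ≡ M₂⁻¹ (mod m₂): 13⁻¹ ≡ 1 (mod 12)
x = a₁·M₁·y₁ + a₂·M₂·y₂ = 7·12·12 + 4·13·1 = 1060
Reduce mod 156: x ≡ 124
Check: 124 mod 13 = 7 ✓, 124 mod 12 = 4 ✓

x ≡ 124 (mod 156)


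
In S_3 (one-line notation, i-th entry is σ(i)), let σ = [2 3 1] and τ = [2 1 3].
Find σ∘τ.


σ∘τ: apply τ first, then σ
1 →τ 2 →σ 3
2 →τ 1 →σ 2
3 →τ 3 →σ 1

σ∘τ = [3 2 1]


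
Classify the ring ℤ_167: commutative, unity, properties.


ℤ_167 is a commutative ring with unity 1; 167 is prime, so ℤ_167 is a field (hence an integral domain)
Commutative: Yes
Integral domain: Yes
Has unity: Yes

ℤ_167: Commutative=Yes, Unity=Yes


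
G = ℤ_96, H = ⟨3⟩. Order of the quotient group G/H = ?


|⟨3⟩| = n / gcd(3, 96) = 96 / 3 = 32
H is normal (ℤ_96 is abelian).
|G/H| = |G| / |H| = 96 / 32 = 3

|G/H| = 3


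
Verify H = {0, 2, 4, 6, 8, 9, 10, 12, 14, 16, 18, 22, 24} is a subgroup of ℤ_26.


Subgroup test for H = {0, 2, 4, 6, 8, 9, 10, 12, 14, 16, 18, 22, 24} in (ℤ_26, +):
(1) 0 ∈ H? Yes
(2) Closure: for all a,b ∈ H, (a+b) mod 26 ∈ H? No  [counterexample: 2 + 9 = 11 ∉ H]
(3) Inverses: for all a ∈ H, -a mod 26 ∈ H? No

No, H is not a subgroup of ℤ_26


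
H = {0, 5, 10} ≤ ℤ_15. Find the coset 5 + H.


5 + H = {5 + h (mod 15) : h ∈ H}
5+0=5, 5+5=10, 5+10=0
5 + H = {0, 5, 10} = 0 + H

5 + H = {0, 5, 10}


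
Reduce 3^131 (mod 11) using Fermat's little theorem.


Fermat's little theorem: if p is prime and gcd(a,p)=1, then a^(p-1) ≡ 1 (mod p)
p = 11 is prime, gcd(3,11) = 1
Reduce exponent: 131 mod 10 = 1
So 3^131 ≡ 3^1 (mod 11)
3^1 mod 11 = 3

3^131 ≡ 3 (mod 11)


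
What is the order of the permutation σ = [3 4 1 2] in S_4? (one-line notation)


Cycle decomposition: (1 3) (2 4)
Cycle lengths: 2, 2
Order = lcm(2, 2) = 2

ord(σ) = 2


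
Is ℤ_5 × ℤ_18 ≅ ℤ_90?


Comparing ℤ_5 × ℤ_18 and ℤ_90:
gcd(5,18) = 1, so ℤ_5 × ℤ_18 ≅ ℤ_90 (CRT)

Yes, ℤ_5 × ℤ_18 ≅ ℤ_90


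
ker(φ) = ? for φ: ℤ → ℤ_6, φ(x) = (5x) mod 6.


Kernel = preimage of identity
ker(φ) = {x ∈ ℤ : 5x ≡ 0 (mod 6)}. gcd(5,6) = 1, so 5x ≡ 0 (mod 6) ⟺ x ≡ 0 (mod 6/1 = 6). Hence ker(φ) = 6ℤ

ker(φ) = 6ℤ


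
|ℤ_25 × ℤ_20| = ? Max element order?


|ℤ_25 × ℤ_20| = 25 × 20 = 500
Max element order = lcm(25,20) = 100
Cyclic? No (gcd=5)

|ℤ_25×ℤ_20| = 500, max element order = 100


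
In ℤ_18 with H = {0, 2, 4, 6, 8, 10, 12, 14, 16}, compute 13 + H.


13 + H = {13 + h (mod 18) : h ∈ H}
13+0=13, 13+2=15, 13+4=17, 13+6=1, 13+8=3, 13+10=5, 13+12=7, 13+14=9, 13+16=11
13 + H = {1, 3, 5, 7, 9, 11, 13, 15, 17} = 1 + H

13 + H = {1, 3, 5, 7, 9, 11, 13, 15, 17}


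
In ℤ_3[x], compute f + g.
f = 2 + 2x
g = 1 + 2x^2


Add coefficients mod 3:
x^0: 2 + 1 = 0 (mod 3)
x^1: 2 + 0 = 2 (mod 3)
x^2: 0 + 2 = 2 (mod 3)
Result: 2x + 2x^2

f + g = 2x + 2x^2


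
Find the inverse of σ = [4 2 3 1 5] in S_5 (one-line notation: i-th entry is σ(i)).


To find σ⁻¹, swap domain and range:
σ(1) = 4 → σ⁻¹(4) = 1
σ(2) = 2 → σ⁻¹(2) = 2
σ(3) = 3 → σ⁻¹(3) = 3
σ(4) = 1 → σ⁻¹(1) = 4
σ(5) = 5 → σ⁻¹(5) = 5

σ⁻¹ = [4 2 3 1 5]


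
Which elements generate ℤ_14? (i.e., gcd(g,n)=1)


g generates ℤ_n iff gcd(g,n) = 1
Checking each g ∈ {1,...,13}:
gcd(1,14) = 1
gcd(2,14) = 2
gcd(3,14) = 1
gcd(4,14) = 2
gcd(5,14) = 1
gcd(6,14) = 2
gcd(7,14) = 7
gcd(8,14) = 2
gcd(9,14) = 1
gcd(10,14) = 2
gcd(11,14) = 1
gcd(12,14) = 2
gcd(13,14) = 1
Generators: {1, 3, 5, 9, 11, 13}
Number of generators = φ(14) = 6

Generators of ℤ_14 = {1, 3, 5, 9, 11, 13}


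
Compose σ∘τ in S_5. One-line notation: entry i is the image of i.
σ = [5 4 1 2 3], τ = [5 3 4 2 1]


σ∘τ: apply τ first, then σ
1 →τ 5 →σ 3
2 →τ 3 →σ 1
3 →τ 4 →σ 2
4 →τ 2 →σ 4
5 →τ 1 →σ 5

σ∘τ = [3 1 2 4 5]


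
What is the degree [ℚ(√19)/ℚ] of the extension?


√19 has minimal polynomial x² - 19 (irreducible over ℚ since 19 is squarefree)

[ℚ(√19)/ℚ] = 2


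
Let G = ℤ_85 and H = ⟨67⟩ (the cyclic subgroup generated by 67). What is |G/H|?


|⟨67⟩| = n / gcd(67, 85) = 85 / 1 = 85
H is normal (ℤ_85 is abelian).
|G/H| = |G| / |H| = 85 / 85 = 1

|G/H| = 1


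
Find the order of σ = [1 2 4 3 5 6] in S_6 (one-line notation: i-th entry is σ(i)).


Cycle decomposition: (3 4)
Cycle lengths: 2
Order = lcm(2) = 2

ord(σ) = 2


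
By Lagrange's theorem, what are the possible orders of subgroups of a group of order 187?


Lagrange's theorem: |H| divides |G|
|G| = 187
Divisors of 187: 1, 11, 17, 187

Possible subgroup orders: {1, 11, 17, 187}


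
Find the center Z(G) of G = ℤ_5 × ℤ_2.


Z(G) = {g ∈ G | gx = xg for all x ∈ G}
Direct product of abelian groups is abelian, so Z(G) = G

Z(ℤ_5 × ℤ_2) = ℤ_5 × ℤ_2


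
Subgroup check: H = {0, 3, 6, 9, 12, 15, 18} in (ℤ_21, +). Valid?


Subgroup test for H = {0, 3, 6, 9, 12, 15, 18} in (ℤ_21, +):
(1) 0 ∈ H? Yes
(2) Closure: for all a,b ∈ H, (a+b) mod 21 ∈ H? Yes
(3) Inverses: for all a ∈ H, -a mod 21 ∈ H? Yes

Yes, H is a subgroup of ℤ_21


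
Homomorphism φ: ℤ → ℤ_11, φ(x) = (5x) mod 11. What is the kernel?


Kernel = preimage of identity
ker(φ) = {x ∈ ℤ : 5x ≡ 0 (mod 11)}. gcd(5,11) = 1, so 5x ≡ 0 (mod 11) ⟺ x ≡ 0 (mod 11/1 = 11). Hence ker(φ) = 11ℤ

ker(φ) = 11ℤ


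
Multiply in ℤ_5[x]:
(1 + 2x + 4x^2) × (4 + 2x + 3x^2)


Expand and collect like terms; reduce coefficients mod 5:
x^0: 1·4 = 4 ≡ 4 (mod 5)
x^1: 1·2 + 2·4 = 10 ≡ 0 (mod 5)
x^2: 1·3 + 2·2 + 4·4 = 23 ≡ 3 (mod 5)
x^3: 2·3 + 4·2 = 14 ≡ 4 (mod 5)
x^4: 4·3 = 12 ≡ 2 (mod 5)
Result: 4 + 3x^2 + 4x^3 + 2x^4

f · g = 4 + 3x^2 + 4x^3 + 2x^4


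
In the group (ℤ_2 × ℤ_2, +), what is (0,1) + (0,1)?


Operation: componentwise addition mod (2, 2)
(0,1) + (0,1) = ((a₁+b₁) mod 2, (a₂+b₂) mod 2) with a = (0,1), b = (0,1)

(0,1) + (0,1) = (0,0)


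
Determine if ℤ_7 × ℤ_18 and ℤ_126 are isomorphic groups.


Comparing ℤ_7 × ℤ_18 and ℤ_126:
gcd(7,18) = 1, so ℤ_7 × ℤ_18 ≅ ℤ_126 (CRT)

Yes, ℤ_7 × ℤ_18 ≅ ℤ_126


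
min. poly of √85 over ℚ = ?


√85 satisfies x² - 85 = 0, irreducible over ℚ since 85 is squarefree

Minimal polynomial: x² - 85


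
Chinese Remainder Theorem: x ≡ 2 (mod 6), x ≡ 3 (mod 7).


m₁ = 6, m₂ = 7, gcd = 1, so CRT applies. M = m₁·m₂ = 42
Let M₁ = M/m₁ = 7, M₂ = M/m₂ = 6
Find y₁ ≡ M₁⁻¹ (mod m₁): 7⁻¹ ≡ 1 (mod 6)
Find y₂ ≡ M₂⁻¹ (mod m₂): 6⁻¹ ≡ 6 (mod 7)
x = a₁·M₁·y₁ + a₂·M₂·y₂ = 2·7·1 + 3·6·6 = 122
Reduce mod 42: x ≡ 38
Check: 38 mod 6 = 2 ✓, 38 mod 7 = 3 ✓

x ≡ 38 (mod 42)


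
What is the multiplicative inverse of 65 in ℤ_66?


Use the extended Euclidean algorithm to write 1 = 65·s + 66·t; then s mod 66 is the inverse.
Euclidean algorithm:
  65 = 0·66 + 65
  66 = 1·65 + 1
  65 = 65·1 + 0
gcd(65,66) = 1
Back-substitution gives: 65·(-1) + 66·(1) = 1
So 65⁻¹ ≡ -1 ≡ 65 (mod 66)
Check: 65 × 65 = 4225 ≡ 1 (mod 66) ✓

65⁻¹ ≡ 65 (mod 66)


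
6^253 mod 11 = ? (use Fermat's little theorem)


Fermat's little theorem: if p is prime and gcd(a,p)=1, then a^(p-1) ≡ 1 (mod p)
p = 11 is prime, gcd(6,11) = 1
Reduce exponent: 253 mod 10 = 3
So 6^253 ≡ 6^3 (mod 11)
6^3 mod 11 = 7

6^253 ≡ 7 (mod 11)


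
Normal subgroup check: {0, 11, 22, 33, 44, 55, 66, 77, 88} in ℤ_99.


H = {0, 11, 22, 33, 44, 55, 66, 77, 88} in ℤ_99
ℤ_99 is abelian; every subgroup of an abelian group is normal

Yes, normal subgroup


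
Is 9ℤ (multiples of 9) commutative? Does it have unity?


9ℤ is a commutative ring under +,× but has no multiplicative identity (1 ∉ 9ℤ); it has no zero divisors, but without unity it is not an integral domain
Commutative: Yes
Integral domain: No
Has unity: No

9ℤ (multiples of 9): Commutative=Yes, Unity=No


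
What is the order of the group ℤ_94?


ℤ_n has n elements.

|ℤ_94| = 94


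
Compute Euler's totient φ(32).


Factor n: 32 = 2^5
φ(n) = n · ∏(1 - 1/p) over distinct primes p | n
φ(32) = 32 · (1 - 1/2) = 16

φ(32) = 16


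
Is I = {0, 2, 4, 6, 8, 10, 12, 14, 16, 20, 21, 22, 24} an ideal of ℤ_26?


Check ideal conditions for I = {0, 2, 4, 6, 8, 10, 12, 14, 16, 20, 21, 22, 24} in ℤ_26:
(1) I is an additive subgroup? No
(2) For r ∈ ℤ_26 and a ∈ I: r·a ∈ I? No  [counterexample: r=2, a=22, r·a mod 26 = 18 ∉ I]

No, I is not an ideal of ℤ_26


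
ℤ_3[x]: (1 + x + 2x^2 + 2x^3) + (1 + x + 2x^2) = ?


Add coefficients mod 3:
x^0: 1 + 1 = 2 (mod 3)
x^1: 1 + 1 = 2 (mod 3)
x^2: 2 + 2 = 1 (mod 3)
x^3: 2 + 0 = 2 (mod 3)
Result: 2 + 2x + x^2 + 2x^3

f + g = 2 + 2x + x^2 + 2x^3


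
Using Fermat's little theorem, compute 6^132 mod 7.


Fermat's little theorem: if p is prime and gcd(a,p)=1, then a^(p-1) ≡ 1 (mod p)
p = 7 is prime, gcd(6,7) = 1
Reduce exponent: 132 mod 6 = 0
So 6^132 ≡ 6^0 (mod 7)
6^0 = 1

6^132 ≡ 1 (mod 7)


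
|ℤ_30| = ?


ℤ_n has n elements.

|ℤ_30| = 30


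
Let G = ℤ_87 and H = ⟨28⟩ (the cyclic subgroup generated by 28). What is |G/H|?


|⟨28⟩| = n / gcd(28, 87) = 87 / 1 = 87
H is normal (ℤ_87 is abelian).
|G/H| = |G| / |H| = 87 / 87 = 1

|G/H| = 1


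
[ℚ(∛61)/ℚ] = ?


∛61 has minimal polynomial x³ - 61 (irreducible over ℚ since 61 is not a perfect cube)

[ℚ(∛61)/ℚ] = 3


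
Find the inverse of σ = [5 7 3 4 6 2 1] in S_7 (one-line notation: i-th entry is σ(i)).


To find σ⁻¹, swap domain and range:
σ(1) = 5 → σ⁻¹(5) = 1
σ(2) = 7 → σ⁻¹(7) = 2
σ(3) = 3 → σ⁻¹(3) = 3
σ(4) = 4 → σ⁻¹(4) = 4
σ(5) = 6 → σ⁻¹(6) = 5
σ(6) = 2 → σ⁻¹(2) = 6
σ(7) = 1 → σ⁻¹(1) = 7

σ⁻¹ = [7 6 3 4 1 5 2]


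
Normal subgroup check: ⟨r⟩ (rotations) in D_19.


H = ⟨r⟩ (rotations) in D_19
The rotation subgroup ⟨r⟩ has index 2 in D_19, so it is normal

Yes, normal subgroup
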